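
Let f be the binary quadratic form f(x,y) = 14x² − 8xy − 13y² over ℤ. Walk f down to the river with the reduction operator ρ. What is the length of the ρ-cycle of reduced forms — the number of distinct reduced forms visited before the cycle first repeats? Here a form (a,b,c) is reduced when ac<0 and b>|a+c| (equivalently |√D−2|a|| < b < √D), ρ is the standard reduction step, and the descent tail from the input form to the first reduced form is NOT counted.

D = 792, ⌊√D⌋ = 28
descent: ρ → (-13,8,14)  [lands on river]
river: ρ → (14,20,-7)
river: ρ → (-7,22,11)
river: ρ → (11,22,-7)
river: ρ → (-7,20,14)
river: ρ → (14,8,-13)
river: ρ → (-13,18,9)
river: ρ → (9,18,-13)
ρ-cycle length = 8 (tail of 1 descent step not counted)

8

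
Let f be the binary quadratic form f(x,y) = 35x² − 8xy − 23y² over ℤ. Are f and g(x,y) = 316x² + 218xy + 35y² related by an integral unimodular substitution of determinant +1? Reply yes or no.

D₁ = 3284, D₂ = 3284
river cycle of f (length 58): (-23, 54, 4), (4, 50, -49), (-49, 48, 5), (5, 52, -29), (-29, 6, 28), (28, 50, -7), (-7, 48, 35), (35, 22, -20), (-20, 18, 37), (37, 56, -1), … (48 more)
river cycle of g (length 58): (-23, 54, 4), (4, 50, -49), (-49, 48, 5), (5, 52, -29), (-29, 6, 28), (28, 50, -7), (-7, 48, 35), (35, 22, -20), (-20, 18, 37), (37, 56, -1), … (48 more)
cycles coincide ⇒ equivalent

yes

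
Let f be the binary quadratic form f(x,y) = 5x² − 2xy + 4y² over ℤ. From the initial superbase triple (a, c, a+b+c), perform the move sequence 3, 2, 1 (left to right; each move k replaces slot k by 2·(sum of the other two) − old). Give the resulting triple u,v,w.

start (5,4,7) = (f(1,0),f(0,1),f(1,1))
replace slot 3: 2·(5+4) − 7 = 11 → (5,4,11)
replace slot 2: 2·(5+11) − 4 = 28 → (5,28,11)
replace slot 1: 2·(28+11) − 5 = 73 → (73,28,11)

73,28,11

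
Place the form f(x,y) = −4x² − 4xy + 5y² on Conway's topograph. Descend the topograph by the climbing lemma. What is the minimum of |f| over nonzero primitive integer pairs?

descent: ρ → (5,4,-4)  [lands on river]
river: ρ → (-4,4,5)
river: ρ → (5,6,-3)
river: ρ → (-3,6,5)
closes: descent 1, river 4
min |a| on river = 3

3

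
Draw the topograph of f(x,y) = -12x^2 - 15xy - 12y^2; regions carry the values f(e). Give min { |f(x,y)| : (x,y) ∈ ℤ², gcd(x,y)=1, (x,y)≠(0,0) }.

translate: b→-9 (≡15 mod 24), so (12,15,12)→(12,-9,9)
flip: (12,-9,9)→(9,9,12)
reduced (well bottom): (9,9,12) with a≤c, −a<b≤a
well minimum |f| = |-9| = 9 (negative-definite)

9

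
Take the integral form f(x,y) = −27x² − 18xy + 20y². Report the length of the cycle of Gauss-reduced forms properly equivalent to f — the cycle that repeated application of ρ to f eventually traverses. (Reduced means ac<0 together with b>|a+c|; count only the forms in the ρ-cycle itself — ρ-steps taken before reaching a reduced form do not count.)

D = 2484, ⌊√D⌋ = 49
descent: ρ → (20,18,-27)  [lands on river]
river: ρ → (-27,36,11)
river: ρ → (11,30,-36)
river: ρ → (-36,42,5)
river: ρ → (5,48,-9)
river: ρ → (-9,42,20)
river: ρ → (20,38,-13)
river: ρ → (-13,40,17)
river: ρ → (17,28,-25)
river: ρ → (-25,22,20)
ρ-cycle length = 10 (tail of 1 descent step not counted)

10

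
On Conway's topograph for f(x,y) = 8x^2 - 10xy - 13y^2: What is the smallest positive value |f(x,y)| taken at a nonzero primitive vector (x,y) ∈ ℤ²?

descent: ρ → (-13,10,8)  [lands on river]
river: ρ → (8,22,-1)
river: ρ → (-1,22,8)
river: ρ → (8,10,-13)
river: ρ → (-13,16,5)
river: ρ → (5,14,-16)
river: ρ → (-16,18,3)
river: ρ → (3,18,-16)
river: ρ → (-16,14,5)
river: ρ → (5,16,-13)
closes: descent 1, river 10
min |a| on river = 1

1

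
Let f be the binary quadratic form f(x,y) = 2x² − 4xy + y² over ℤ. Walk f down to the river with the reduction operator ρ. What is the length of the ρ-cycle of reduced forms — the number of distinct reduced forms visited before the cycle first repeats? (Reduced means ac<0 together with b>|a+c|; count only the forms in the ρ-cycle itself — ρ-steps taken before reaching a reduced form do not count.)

D = 8, ⌊√D⌋ = 2
descent: ρ → (1,2,-1)  [lands on river]
river: ρ → (-1,2,1)
ρ-cycle length = 2 (tail of 1 descent step not counted)

2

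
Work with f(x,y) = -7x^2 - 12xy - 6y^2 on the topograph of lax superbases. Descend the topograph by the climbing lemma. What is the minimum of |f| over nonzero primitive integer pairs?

translate: b→-2 (≡12 mod 14), so (7,12,6)→(7,-2,1)
flip: (7,-2,1)→(1,2,7)
translate: b→0 (≡2 mod 2), so (1,2,7)→(1,0,6)
reduced (well bottom): (1,0,6) with a≤c, −a<b≤a
well minimum |f| = |-1| = 1 (negative-definite)

1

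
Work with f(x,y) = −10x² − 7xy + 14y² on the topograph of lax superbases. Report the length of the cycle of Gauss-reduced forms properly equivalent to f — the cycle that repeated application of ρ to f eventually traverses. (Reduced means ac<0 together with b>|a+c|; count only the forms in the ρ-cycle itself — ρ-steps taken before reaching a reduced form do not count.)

D = 609, ⌊√D⌋ = 24
descent: ρ → (14,7,-10)  [lands on river]
river: ρ → (-10,13,11)
river: ρ → (11,9,-12)
river: ρ → (-12,15,8)
river: ρ → (8,17,-10)
river: ρ → (-10,23,2)
river: ρ → (2,21,-21)
river: ρ → (-21,21,2)
river: ρ → (2,23,-10)
river: ρ → (-10,17,8)
river: ρ → (8,15,-12)
river: ρ → (-12,9,11)
river: ρ → (11,13,-10)
river: ρ → (-10,7,14)
river: ρ → (14,21,-3)
river: ρ → (-3,21,14)
ρ-cycle length = 16 (tail of 1 descent step not counted)

16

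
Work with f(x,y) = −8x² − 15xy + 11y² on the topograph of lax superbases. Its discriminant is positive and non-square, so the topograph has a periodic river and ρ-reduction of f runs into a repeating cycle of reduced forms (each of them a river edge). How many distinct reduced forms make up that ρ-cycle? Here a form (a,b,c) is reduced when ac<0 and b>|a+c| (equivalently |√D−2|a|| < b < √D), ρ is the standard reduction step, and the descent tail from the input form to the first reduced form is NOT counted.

D = 577, ⌊√D⌋ = 24
descent: ρ → (11,15,-8)  [lands on river]
river: ρ → (-8,17,9)
river: ρ → (9,19,-6)
river: ρ → (-6,17,12)
river: ρ → (12,7,-11)
river: ρ → (-11,15,8)
river: ρ → (8,17,-9)
river: ρ → (-9,19,6)
river: ρ → (6,17,-12)
river: ρ → (-12,7,11)
ρ-cycle length = 10 (tail of 1 descent step not counted)

10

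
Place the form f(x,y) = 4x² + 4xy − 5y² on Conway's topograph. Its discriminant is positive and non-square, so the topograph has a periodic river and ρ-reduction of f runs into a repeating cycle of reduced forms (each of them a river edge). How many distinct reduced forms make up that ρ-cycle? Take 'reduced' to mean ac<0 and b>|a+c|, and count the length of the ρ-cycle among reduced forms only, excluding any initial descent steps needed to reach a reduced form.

D = 96, ⌊√D⌋ = 9
river: ρ → (-5,6,3)
river: ρ → (3,6,-5)
river: ρ → (-5,4,4)
river: ρ → (4,4,-5)
ρ-cycle length = 4 (tail of 0 descent steps not counted)

4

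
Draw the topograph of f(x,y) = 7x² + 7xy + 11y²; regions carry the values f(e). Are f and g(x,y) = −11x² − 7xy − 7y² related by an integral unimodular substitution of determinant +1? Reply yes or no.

D₁ = -259, D₂ = -259
f: reduced (well bottom): (7,7,11) with a≤c, −a<b≤a
g is negative-definite; reduce −g:
−g: flip: (11,7,7)→(7,-7,11)
−g: translate: b→7 (≡-7 mod 14), so (7,-7,11)→(7,7,11)
−g: reduced (well bottom): (7,7,11) with a≤c, −a<b≤a
flip sign back: reduced form of g is (-7,-7,-11)
reduced forms (7, 7, 11) vs (-7, -7, -11) ⇒ inequivalent

no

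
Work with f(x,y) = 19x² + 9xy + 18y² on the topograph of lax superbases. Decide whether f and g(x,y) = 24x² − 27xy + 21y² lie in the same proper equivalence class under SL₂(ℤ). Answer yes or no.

D₁ = -1287, D₂ = -1287
f: flip: (19,9,18)→(18,-9,19)
f: reduced (well bottom): (18,-9,19) with a≤c, −a<b≤a
g: translate: b→21 (≡-27 mod 48), so (24,-27,21)→(24,21,18)
g: flip: (24,21,18)→(18,-21,24)
g: translate: b→15 (≡-21 mod 36), so (18,-21,24)→(18,15,21)
g: reduced (well bottom): (18,15,21) with a≤c, −a<b≤a
reduced forms (18, -9, 19) vs (18, 15, 21) ⇒ inequivalent

no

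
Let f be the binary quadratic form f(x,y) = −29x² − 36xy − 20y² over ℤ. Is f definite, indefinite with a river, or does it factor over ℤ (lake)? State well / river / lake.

D = b²−4ac = (-36)² − 4·(-29)·(-20) = -1024
D < 0 ⇒ definite ⇒ every region one sign ⇒ single well

well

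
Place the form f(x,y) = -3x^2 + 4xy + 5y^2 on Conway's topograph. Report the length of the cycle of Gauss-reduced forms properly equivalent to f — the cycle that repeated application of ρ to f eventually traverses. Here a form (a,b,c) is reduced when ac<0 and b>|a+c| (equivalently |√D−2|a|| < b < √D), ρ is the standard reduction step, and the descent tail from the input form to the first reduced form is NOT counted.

D = 76, ⌊√D⌋ = 8
river: ρ → (5,6,-2)
river: ρ → (-2,6,5)
river: ρ → (5,4,-3)
river: ρ → (-3,8,1)
river: ρ → (1,8,-3)
river: ρ → (-3,4,5)
ρ-cycle length = 6 (tail of 0 descent steps not counted)

6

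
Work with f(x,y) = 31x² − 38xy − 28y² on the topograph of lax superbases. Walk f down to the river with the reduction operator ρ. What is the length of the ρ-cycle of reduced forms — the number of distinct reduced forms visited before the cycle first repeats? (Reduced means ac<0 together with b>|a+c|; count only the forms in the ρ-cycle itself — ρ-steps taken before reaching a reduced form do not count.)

D = 4916, ⌊√D⌋ = 70
descent: ρ → (-28,38,31)  [lands on river]
river: ρ → (31,24,-35)
river: ρ → (-35,46,20)
river: ρ → (20,34,-47)
river: ρ → (-47,60,7)
river: ρ → (7,66,-20)
river: ρ → (-20,54,25)
river: ρ → (25,46,-28)
river: ρ → (-28,66,5)
river: ρ → (5,64,-41)
river: ρ → (-41,18,28)
river: ρ → (28,38,-31)
river: ρ → (-31,24,35)
river: ρ → (35,46,-20)
river: ρ → (-20,34,47)
river: ρ → (47,60,-7)
river: ρ → (-7,66,20)
river: ρ → (20,54,-25)
river: ρ → (-25,46,28)
river: ρ → (28,66,-5)
river: ρ → (-5,64,41)
river: ρ → (41,18,-28)
ρ-cycle length = 22 (tail of 1 descent step not counted)

22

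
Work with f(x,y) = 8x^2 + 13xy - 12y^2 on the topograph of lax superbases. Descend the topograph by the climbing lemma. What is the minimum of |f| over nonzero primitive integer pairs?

river: ρ → (-12,11,9)
river: ρ → (9,7,-14)
river: ρ → (-14,21,2)
river: ρ → (2,23,-3)
river: ρ → (-3,19,16)
river: ρ → (16,13,-6)
river: ρ → (-6,23,1)
river: ρ → (1,23,-6)
river: ρ → (-6,13,16)
river: ρ → (16,19,-3)
river: ρ → (-3,23,2)
river: ρ → (2,21,-14)
river: ρ → (-14,7,9)
river: ρ → (9,11,-12)
river: ρ → (-12,13,8)
river: ρ → (8,19,-6)
river: ρ → (-6,17,11)
river: ρ → (11,5,-12)
river: ρ → (-12,19,4)
river: ρ → (4,21,-7)
river: ρ → (-7,21,4)
river: ρ → (4,19,-12)
river: ρ → (-12,5,11)
river: ρ → (11,17,-6)
river: ρ → (-6,19,8)
river: ρ → (8,13,-12)
closes: descent 0, river 26
min |a| on river = 1

1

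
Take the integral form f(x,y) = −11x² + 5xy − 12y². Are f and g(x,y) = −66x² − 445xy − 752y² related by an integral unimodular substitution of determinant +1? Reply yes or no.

D₁ = -503, D₂ = -503
f is negative-definite; reduce −f:
−f: reduced (well bottom): (11,-5,12) with a≤c, −a<b≤a
flip sign back: reduced form of f is (-11,5,-12)
g is negative-definite; reduce −g:
−g: translate: b→49 (≡445 mod 132), so (66,445,752)→(66,49,11)
−g: flip: (66,49,11)→(11,-49,66)
−g: translate: b→-5 (≡-49 mod 22), so (11,-49,66)→(11,-5,12)
−g: reduced (well bottom): (11,-5,12) with a≤c, −a<b≤a
flip sign back: reduced form of g is (-11,5,-12)
reduced forms (-11, 5, -12) vs (-11, 5, -12) ⇒ equivalent

yes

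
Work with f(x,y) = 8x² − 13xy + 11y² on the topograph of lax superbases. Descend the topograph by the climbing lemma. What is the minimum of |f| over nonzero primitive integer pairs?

translate: b→3 (≡-13 mod 16), so (8,-13,11)→(8,3,6)
flip: (8,3,6)→(6,-3,8)
reduced (well bottom): (6,-3,8) with a≤c, −a<b≤a
well minimum = a = 6

6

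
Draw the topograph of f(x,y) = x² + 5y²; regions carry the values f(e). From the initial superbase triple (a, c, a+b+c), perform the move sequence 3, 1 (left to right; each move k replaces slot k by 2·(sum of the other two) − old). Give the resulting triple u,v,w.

start (1,5,6) = (f(1,0),f(0,1),f(1,1))
replace slot 3: 2·(1+5) − 6 = 6 → (1,5,6)
replace slot 1: 2·(5+6) − 1 = 21 → (21,5,6)

21,5,6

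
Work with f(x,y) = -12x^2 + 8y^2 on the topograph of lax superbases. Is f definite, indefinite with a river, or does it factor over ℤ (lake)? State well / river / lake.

D = b²−4ac = 0² − 4·(-12)·8 = 384
D > 0 non-square ⇒ indefinite ⇒ periodic river

river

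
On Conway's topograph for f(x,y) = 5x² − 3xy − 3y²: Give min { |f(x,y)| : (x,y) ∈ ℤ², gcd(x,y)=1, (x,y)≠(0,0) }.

descent: ρ → (-3,3,5)  [lands on river]
river: ρ → (5,7,-1)
river: ρ → (-1,7,5)
river: ρ → (5,3,-3)
closes: descent 1, river 4
min |a| on river = 1

1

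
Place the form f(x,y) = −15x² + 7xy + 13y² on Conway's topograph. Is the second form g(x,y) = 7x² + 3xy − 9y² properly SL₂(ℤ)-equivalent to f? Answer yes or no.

D₁ = 829, D₂ = 261
discriminants differ ⇒ not SL₂(ℤ)-equivalent

no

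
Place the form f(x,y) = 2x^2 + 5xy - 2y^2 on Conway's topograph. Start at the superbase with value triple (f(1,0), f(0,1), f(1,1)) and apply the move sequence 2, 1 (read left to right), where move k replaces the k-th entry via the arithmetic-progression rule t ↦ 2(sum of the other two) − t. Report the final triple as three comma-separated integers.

start (2,-2,5) = (f(1,0),f(0,1),f(1,1))
replace slot 2: 2·(2+5) − (-2) = 16 → (2,16,5)
replace slot 1: 2·(16+5) − 2 = 40 → (40,16,5)

40,16,5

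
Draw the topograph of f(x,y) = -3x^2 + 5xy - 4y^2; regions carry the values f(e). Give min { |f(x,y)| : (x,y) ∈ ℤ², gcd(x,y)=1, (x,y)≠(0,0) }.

translate: b→1 (≡-5 mod 6), so (3,-5,4)→(3,1,2)
flip: (3,1,2)→(2,-1,3)
reduced (well bottom): (2,-1,3) with a≤c, −a<b≤a
well minimum |f| = |-2| = 2 (negative-definite)

2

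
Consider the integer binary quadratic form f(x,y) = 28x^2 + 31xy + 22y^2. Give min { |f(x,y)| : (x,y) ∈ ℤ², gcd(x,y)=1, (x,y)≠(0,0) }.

translate: b→-25 (≡31 mod 56), so (28,31,22)→(28,-25,19)
flip: (28,-25,19)→(19,25,28)
translate: b→-13 (≡25 mod 38), so (19,25,28)→(19,-13,22)
reduced (well bottom): (19,-13,22) with a≤c, −a<b≤a
well minimum = a = 19

19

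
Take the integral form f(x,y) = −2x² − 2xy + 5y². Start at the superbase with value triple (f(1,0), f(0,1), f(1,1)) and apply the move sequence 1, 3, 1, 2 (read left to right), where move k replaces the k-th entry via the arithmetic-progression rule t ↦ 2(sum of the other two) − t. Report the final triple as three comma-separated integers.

start (-2,5,1) = (f(1,0),f(0,1),f(1,1))
replace slot 1: 2·(5+1) − (-2) = 14 → (14,5,1)
replace slot 3: 2·(14+5) − 1 = 37 → (14,5,37)
replace slot 1: 2·(5+37) − 14 = 70 → (70,5,37)
replace slot 2: 2·(70+37) − 5 = 209 → (70,209,37)

70,209,37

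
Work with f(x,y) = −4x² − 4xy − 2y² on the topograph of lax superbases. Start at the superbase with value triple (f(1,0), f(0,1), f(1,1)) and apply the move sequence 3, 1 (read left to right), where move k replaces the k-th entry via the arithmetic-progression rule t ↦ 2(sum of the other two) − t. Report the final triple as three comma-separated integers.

start (-4,-2,-10) = (f(1,0),f(0,1),f(1,1))
replace slot 3: 2·((-4)+(-2)) − (-10) = -2 → (-4,-2,-2)
replace slot 1: 2·((-2)+(-2)) − (-4) = -4 → (-4,-2,-2)

-4,-2,-2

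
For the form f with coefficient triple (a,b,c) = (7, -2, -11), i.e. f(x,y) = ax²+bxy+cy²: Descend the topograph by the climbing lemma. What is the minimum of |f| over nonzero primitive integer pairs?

descent: ρ → (-11,2,7)
descent: ρ → (7,12,-6)  [lands on river]
river: ρ → (-6,12,7)
river: ρ → (7,16,-2)
river: ρ → (-2,16,7)
closes: descent 2, river 4
min |a| on river = 2

2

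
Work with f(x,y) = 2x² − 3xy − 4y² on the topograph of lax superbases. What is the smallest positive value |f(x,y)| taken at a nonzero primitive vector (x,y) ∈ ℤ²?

descent: ρ → (-4,3,2)  [lands on river]
river: ρ → (2,5,-2)
river: ρ → (-2,3,4)
river: ρ → (4,5,-1)
river: ρ → (-1,5,4)
river: ρ → (4,3,-2)
river: ρ → (-2,5,2)
river: ρ → (2,3,-4)
river: ρ → (-4,5,1)
river: ρ → (1,5,-4)
closes: descent 1, river 10
min |a| on river = 1

1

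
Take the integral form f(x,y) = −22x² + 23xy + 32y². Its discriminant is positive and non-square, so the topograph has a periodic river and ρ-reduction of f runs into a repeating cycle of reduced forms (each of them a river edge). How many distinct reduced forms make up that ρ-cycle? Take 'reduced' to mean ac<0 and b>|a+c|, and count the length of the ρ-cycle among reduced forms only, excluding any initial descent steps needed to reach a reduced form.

D = 3345, ⌊√D⌋ = 57
river: ρ → (32,41,-13)
river: ρ → (-13,37,38)
river: ρ → (38,39,-12)
river: ρ → (-12,57,2)
river: ρ → (2,55,-40)
river: ρ → (-40,25,17)
river: ρ → (17,43,-22)
river: ρ → (-22,45,15)
river: ρ → (15,45,-22)
river: ρ → (-22,43,17)
river: ρ → (17,25,-40)
river: ρ → (-40,55,2)
river: ρ → (2,57,-12)
river: ρ → (-12,39,38)
river: ρ → (38,37,-13)
river: ρ → (-13,41,32)
river: ρ → (32,23,-22)
river: ρ → (-22,21,33)
river: ρ → (33,45,-10)
river: ρ → (-10,55,8)
river: ρ → (8,57,-3)
river: ρ → (-3,57,8)
river: ρ → (8,55,-10)
river: ρ → (-10,45,33)
river: ρ → (33,21,-22)
river: ρ → (-22,23,32)
ρ-cycle length = 26 (tail of 0 descent steps not counted)

26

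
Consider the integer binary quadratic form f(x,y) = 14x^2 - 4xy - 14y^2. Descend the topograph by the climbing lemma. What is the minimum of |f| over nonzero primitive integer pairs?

descent: ρ → (-14,4,14)  [lands on river]
river: ρ → (14,24,-4)
river: ρ → (-4,24,14)
river: ρ → (14,4,-14)
river: ρ → (-14,24,4)
river: ρ → (4,24,-14)
closes: descent 1, river 6
min |a| on river = 4

4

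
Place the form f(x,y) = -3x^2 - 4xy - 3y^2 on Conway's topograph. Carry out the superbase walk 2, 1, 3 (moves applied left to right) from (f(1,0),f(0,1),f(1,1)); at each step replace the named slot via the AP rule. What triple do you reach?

start (-3,-3,-10) = (f(1,0),f(0,1),f(1,1))
replace slot 2: 2·((-3)+(-10)) − (-3) = -23 → (-3,-23,-10)
replace slot 1: 2·((-23)+(-10)) − (-3) = -63 → (-63,-23,-10)
replace slot 3: 2·((-63)+(-23)) − (-10) = -162 → (-63,-23,-162)

-63,-23,-162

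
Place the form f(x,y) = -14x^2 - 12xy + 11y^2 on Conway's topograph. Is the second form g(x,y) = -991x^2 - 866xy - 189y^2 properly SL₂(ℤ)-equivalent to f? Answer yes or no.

D₁ = 760, D₂ = 760
river cycle of f (length 14): (11, 12, -14), (-14, 16, 9), (9, 20, -10), (-10, 20, 9), (9, 16, -14), (-14, 12, 11), (11, 10, -15), (-15, 20, 6), (6, 16, -21), (-21, 26, 1), … (4 more)
river cycle of g (length 14): (-15, 10, 11), (11, 12, -14), (-14, 16, 9), (9, 20, -10), (-10, 20, 9), (9, 16, -14), (-14, 12, 11), (11, 10, -15), (-15, 20, 6), (6, 16, -21), … (4 more)
cycles coincide ⇒ equivalent

yes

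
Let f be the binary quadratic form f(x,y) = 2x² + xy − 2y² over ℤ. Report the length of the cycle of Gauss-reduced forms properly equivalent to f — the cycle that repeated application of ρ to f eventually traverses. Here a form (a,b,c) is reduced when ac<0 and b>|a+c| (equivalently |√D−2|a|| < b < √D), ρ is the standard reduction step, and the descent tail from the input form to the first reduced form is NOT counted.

D = 17, ⌊√D⌋ = 4
river: ρ → (-2,3,1)
river: ρ → (1,3,-2)
river: ρ → (-2,1,2)
river: ρ → (2,3,-1)
river: ρ → (-1,3,2)
river: ρ → (2,1,-2)
ρ-cycle length = 6 (tail of 0 descent steps not counted)

6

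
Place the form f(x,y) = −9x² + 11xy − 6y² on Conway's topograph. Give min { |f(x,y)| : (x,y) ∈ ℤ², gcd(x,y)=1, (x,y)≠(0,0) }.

translate: b→7 (≡-11 mod 18), so (9,-11,6)→(9,7,4)
flip: (9,7,4)→(4,-7,9)
translate: b→1 (≡-7 mod 8), so (4,-7,9)→(4,1,6)
reduced (well bottom): (4,1,6) with a≤c, −a<b≤a
well minimum |f| = |-4| = 4 (negative-definite)

4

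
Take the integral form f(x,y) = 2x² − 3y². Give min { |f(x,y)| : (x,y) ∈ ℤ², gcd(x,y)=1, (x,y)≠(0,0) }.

descent: ρ → (-3,0,2)
descent: ρ → (2,4,-1)  [lands on river]
river: ρ → (-1,4,2)
closes: descent 2, river 2
min |a| on river = 1

1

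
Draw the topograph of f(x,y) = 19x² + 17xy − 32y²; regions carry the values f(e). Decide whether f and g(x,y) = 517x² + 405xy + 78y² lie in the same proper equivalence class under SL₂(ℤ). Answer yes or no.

D₁ = 2721, D₂ = 2721
river cycle of f (length 58): (-32, 47, 4), (4, 49, -20), (-20, 31, 22), (22, 13, -29), (-29, 45, 6), (6, 51, -5), (-5, 49, 16), (16, 47, -8), (-8, 49, 10), (10, 51, -3), … (48 more)
river cycle of g (length 58): (4, 49, -20), (-20, 31, 22), (22, 13, -29), (-29, 45, 6), (6, 51, -5), (-5, 49, 16), (16, 47, -8), (-8, 49, 10), (10, 51, -3), (-3, 51, 10), … (48 more)
cycles coincide ⇒ equivalent

yes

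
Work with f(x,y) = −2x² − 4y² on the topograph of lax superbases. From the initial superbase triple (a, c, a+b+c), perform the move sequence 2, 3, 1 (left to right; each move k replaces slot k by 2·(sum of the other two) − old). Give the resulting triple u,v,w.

start (-2,-4,-6) = (f(1,0),f(0,1),f(1,1))
replace slot 2: 2·((-2)+(-6)) − (-4) = -12 → (-2,-12,-6)
replace slot 3: 2·((-2)+(-12)) − (-6) = -22 → (-2,-12,-22)
replace slot 1: 2·((-12)+(-22)) − (-2) = -66 → (-66,-12,-22)

-66,-12,-22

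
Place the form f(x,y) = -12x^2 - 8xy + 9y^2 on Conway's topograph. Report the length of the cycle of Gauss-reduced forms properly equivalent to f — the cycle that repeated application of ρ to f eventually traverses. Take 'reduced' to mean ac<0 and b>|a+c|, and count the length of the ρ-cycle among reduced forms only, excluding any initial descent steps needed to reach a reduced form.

D = 496, ⌊√D⌋ = 22
descent: ρ → (9,8,-12)  [lands on river]
river: ρ → (-12,16,5)
river: ρ → (5,14,-15)
river: ρ → (-15,16,4)
river: ρ → (4,16,-15)
river: ρ → (-15,14,5)
river: ρ → (5,16,-12)
river: ρ → (-12,8,9)
river: ρ → (9,10,-11)
river: ρ → (-11,12,8)
river: ρ → (8,20,-3)
river: ρ → (-3,22,1)
river: ρ → (1,22,-3)
river: ρ → (-3,20,8)
river: ρ → (8,12,-11)
river: ρ → (-11,10,9)
ρ-cycle length = 16 (tail of 1 descent step not counted)

16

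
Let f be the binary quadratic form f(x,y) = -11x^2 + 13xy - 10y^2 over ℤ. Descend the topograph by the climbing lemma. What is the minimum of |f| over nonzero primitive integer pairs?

translate: b→9 (≡-13 mod 22), so (11,-13,10)→(11,9,8)
flip: (11,9,8)→(8,-9,11)
translate: b→7 (≡-9 mod 16), so (8,-9,11)→(8,7,10)
reduced (well bottom): (8,7,10) with a≤c, −a<b≤a
well minimum |f| = |-8| = 8 (negative-definite)

8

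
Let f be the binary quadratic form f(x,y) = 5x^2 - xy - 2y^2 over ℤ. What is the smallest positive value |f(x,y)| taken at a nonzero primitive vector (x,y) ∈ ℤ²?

descent: ρ → (-2,5,2)  [lands on river]
river: ρ → (2,3,-4)
river: ρ → (-4,5,1)
river: ρ → (1,5,-4)
river: ρ → (-4,3,2)
river: ρ → (2,5,-2)
river: ρ → (-2,3,4)
river: ρ → (4,5,-1)
river: ρ → (-1,5,4)
river: ρ → (4,3,-2)
closes: descent 1, river 10
min |a| on river = 1

1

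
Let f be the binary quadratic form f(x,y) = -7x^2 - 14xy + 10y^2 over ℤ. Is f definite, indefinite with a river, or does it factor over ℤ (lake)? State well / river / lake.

D = b²−4ac = (-14)² − 4·(-7)·10 = 476
D > 0 non-square ⇒ indefinite ⇒ periodic river

river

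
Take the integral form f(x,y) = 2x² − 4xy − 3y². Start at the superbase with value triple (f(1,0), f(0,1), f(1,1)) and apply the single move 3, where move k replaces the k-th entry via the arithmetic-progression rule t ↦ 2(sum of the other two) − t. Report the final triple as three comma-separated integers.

start (2,-3,-5) = (f(1,0),f(0,1),f(1,1))
replace slot 3: 2·(2+(-3)) − (-5) = 3 → (2,-3,3)

2,-3,3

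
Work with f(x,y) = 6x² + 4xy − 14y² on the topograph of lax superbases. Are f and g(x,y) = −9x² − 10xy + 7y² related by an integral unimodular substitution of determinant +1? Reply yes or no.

D₁ = 352, D₂ = 352
river cycle of f (length 6): (6, 16, -4), (-4, 16, 6), (6, 8, -12), (-12, 16, 2), (2, 16, -12), (-12, 8, 6)
river cycle of g (length 6): (7, 10, -9), (-9, 8, 8), (8, 8, -9), (-9, 10, 7), (7, 18, -1), (-1, 18, 7)
cycles differ ⇒ inequivalent

no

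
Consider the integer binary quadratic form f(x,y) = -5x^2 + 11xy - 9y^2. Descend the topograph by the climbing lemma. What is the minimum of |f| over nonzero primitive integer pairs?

translate: b→-1 (≡-11 mod 10), so (5,-11,9)→(5,-1,3)
flip: (5,-1,3)→(3,1,5)
reduced (well bottom): (3,1,5) with a≤c, −a<b≤a
well minimum |f| = |-3| = 3 (negative-definite)

3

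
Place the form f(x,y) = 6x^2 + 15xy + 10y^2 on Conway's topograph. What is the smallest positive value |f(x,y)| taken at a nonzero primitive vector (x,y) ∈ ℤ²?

translate: b→3 (≡15 mod 12), so (6,15,10)→(6,3,1)
flip: (6,3,1)→(1,-3,6)
translate: b→1 (≡-3 mod 2), so (1,-3,6)→(1,1,4)
reduced (well bottom): (1,1,4) with a≤c, −a<b≤a
well minimum = a = 1

1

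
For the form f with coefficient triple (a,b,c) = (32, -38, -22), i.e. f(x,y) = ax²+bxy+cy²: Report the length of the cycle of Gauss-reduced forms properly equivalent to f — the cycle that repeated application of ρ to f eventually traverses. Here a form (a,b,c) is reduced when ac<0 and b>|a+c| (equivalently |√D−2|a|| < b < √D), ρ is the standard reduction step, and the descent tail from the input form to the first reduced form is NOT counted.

D = 4260, ⌊√D⌋ = 65
descent: ρ → (-22,38,32)  [lands on river]
river: ρ → (32,26,-28)
river: ρ → (-28,30,30)
river: ρ → (30,30,-28)
river: ρ → (-28,26,32)
river: ρ → (32,38,-22)
river: ρ → (-22,50,20)
river: ρ → (20,30,-42)
river: ρ → (-42,54,8)
river: ρ → (8,58,-28)
river: ρ → (-28,54,12)
river: ρ → (12,42,-52)
river: ρ → (-52,62,2)
river: ρ → (2,62,-52)
river: ρ → (-52,42,12)
river: ρ → (12,54,-28)
river: ρ → (-28,58,8)
river: ρ → (8,54,-42)
river: ρ → (-42,30,20)
river: ρ → (20,50,-22)
ρ-cycle length = 20 (tail of 1 descent step not counted)

20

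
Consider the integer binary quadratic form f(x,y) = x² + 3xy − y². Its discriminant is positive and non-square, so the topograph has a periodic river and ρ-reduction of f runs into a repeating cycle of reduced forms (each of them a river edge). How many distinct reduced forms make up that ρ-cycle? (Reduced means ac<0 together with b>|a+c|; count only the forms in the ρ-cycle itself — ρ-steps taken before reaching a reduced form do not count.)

D = 13, ⌊√D⌋ = 3
river: ρ → (-1,3,1)
river: ρ → (1,3,-1)
ρ-cycle length = 2 (tail of 0 descent steps not counted)

2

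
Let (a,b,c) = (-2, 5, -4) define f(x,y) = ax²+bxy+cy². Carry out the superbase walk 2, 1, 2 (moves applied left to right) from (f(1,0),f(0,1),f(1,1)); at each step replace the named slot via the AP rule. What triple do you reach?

start (-2,-4,-1) = (f(1,0),f(0,1),f(1,1))
replace slot 2: 2·((-2)+(-1)) − (-4) = -2 → (-2,-2,-1)
replace slot 1: 2·((-2)+(-1)) − (-2) = -4 → (-4,-2,-1)
replace slot 2: 2·((-4)+(-1)) − (-2) = -8 → (-4,-8,-1)

-4,-8,-1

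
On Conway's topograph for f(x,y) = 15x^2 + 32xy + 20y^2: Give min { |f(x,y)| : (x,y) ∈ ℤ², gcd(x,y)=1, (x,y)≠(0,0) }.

translate: b→2 (≡32 mod 30), so (15,32,20)→(15,2,3)
flip: (15,2,3)→(3,-2,15)
reduced (well bottom): (3,-2,15) with a≤c, −a<b≤a
well minimum = a = 3

3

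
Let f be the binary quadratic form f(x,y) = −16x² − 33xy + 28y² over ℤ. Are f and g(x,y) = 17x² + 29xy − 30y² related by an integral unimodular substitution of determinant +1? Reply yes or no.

D₁ = 2881, D₂ = 2881
river cycle of f (length 82): (28, 33, -16), (-16, 31, 30), (30, 29, -17), (-17, 39, 20), (20, 41, -15), (-15, 49, 8), (8, 47, -21), (-21, 37, 18), (18, 35, -23), (-23, 11, 30), … (72 more)
river cycle of g (length 82): (-30, 31, 16), (16, 33, -28), (-28, 23, 21), (21, 19, -30), (-30, 41, 10), (10, 39, -34), (-34, 29, 15), (15, 31, -32), (-32, 33, 14), (14, 51, -5), … (72 more)
cycles differ ⇒ inequivalent

no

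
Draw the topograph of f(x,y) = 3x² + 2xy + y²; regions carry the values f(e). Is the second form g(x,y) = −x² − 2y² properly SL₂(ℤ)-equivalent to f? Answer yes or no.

D₁ = -8, D₂ = -8
f: flip: (3,2,1)→(1,-2,3)
f: translate: b→0 (≡-2 mod 2), so (1,-2,3)→(1,0,2)
f: reduced (well bottom): (1,0,2) with a≤c, −a<b≤a
g is negative-definite; reduce −g:
−g: reduced (well bottom): (1,0,2) with a≤c, −a<b≤a
flip sign back: reduced form of g is (-1,0,-2)
reduced forms (1, 0, 2) vs (-1, 0, -2) ⇒ inequivalent

no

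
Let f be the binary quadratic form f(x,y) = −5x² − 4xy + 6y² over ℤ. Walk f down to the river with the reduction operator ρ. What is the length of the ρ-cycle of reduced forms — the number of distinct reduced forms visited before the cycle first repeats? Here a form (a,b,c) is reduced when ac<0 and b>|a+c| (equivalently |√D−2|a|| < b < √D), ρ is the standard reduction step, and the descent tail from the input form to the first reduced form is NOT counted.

D = 136, ⌊√D⌋ = 11
descent: ρ → (6,4,-5)  [lands on river]
river: ρ → (-5,6,5)
river: ρ → (5,4,-6)
river: ρ → (-6,8,3)
river: ρ → (3,10,-3)
river: ρ → (-3,8,6)
ρ-cycle length = 6 (tail of 1 descent step not counted)

6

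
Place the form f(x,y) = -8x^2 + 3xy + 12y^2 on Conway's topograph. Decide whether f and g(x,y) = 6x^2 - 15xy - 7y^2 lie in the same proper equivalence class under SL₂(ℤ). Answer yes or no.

D₁ = 393, D₂ = 393
river cycle of f (length 16): (-8, 19, 1), (1, 19, -8), (-8, 13, 7), (7, 15, -6), (-6, 9, 13), (13, 17, -2), (-2, 19, 4), (4, 13, -14), (-14, 15, 3), (3, 15, -14), … (6 more)
river cycle of g (length 16): (-7, 15, 6), (6, 9, -13), (-13, 17, 2), (2, 19, -4), (-4, 13, 14), (14, 15, -3), (-3, 15, 14), (14, 13, -4), (-4, 19, 2), (2, 17, -13), … (6 more)
cycles differ ⇒ inequivalent

no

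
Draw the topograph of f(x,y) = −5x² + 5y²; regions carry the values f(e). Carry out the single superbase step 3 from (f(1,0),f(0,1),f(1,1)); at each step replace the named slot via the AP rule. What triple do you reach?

start (-5,5,0) = (f(1,0),f(0,1),f(1,1))
replace slot 3: 2·((-5)+5) − 0 = 0 → (-5,5,0)

-5,5,0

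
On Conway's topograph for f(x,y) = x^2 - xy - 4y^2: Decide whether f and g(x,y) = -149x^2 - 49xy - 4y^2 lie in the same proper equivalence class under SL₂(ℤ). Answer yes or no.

D₁ = 17, D₂ = 17
river cycle of f (length 6): (1, 3, -2), (-2, 1, 2), (2, 3, -1), (-1, 3, 2), (2, 1, -2), (-2, 3, 1)
river cycle of g (length 6): (1, 3, -2), (-2, 1, 2), (2, 3, -1), (-1, 3, 2), (2, 1, -2), (-2, 3, 1)
cycles coincide ⇒ equivalent

yes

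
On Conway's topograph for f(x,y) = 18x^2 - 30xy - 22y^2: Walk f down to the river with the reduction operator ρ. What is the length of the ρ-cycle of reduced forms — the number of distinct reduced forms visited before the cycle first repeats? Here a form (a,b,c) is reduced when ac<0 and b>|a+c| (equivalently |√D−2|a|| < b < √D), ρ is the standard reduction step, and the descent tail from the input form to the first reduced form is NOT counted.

D = 2484, ⌊√D⌋ = 49
descent: ρ → (-22,30,18)  [lands on river]
river: ρ → (18,42,-10)
river: ρ → (-10,38,26)
river: ρ → (26,14,-22)
ρ-cycle length = 4 (tail of 1 descent step not counted)

4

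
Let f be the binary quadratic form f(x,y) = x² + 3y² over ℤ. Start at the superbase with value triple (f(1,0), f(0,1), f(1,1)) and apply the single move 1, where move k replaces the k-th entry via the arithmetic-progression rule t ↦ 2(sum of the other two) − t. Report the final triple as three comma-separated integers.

start (1,3,4) = (f(1,0),f(0,1),f(1,1))
replace slot 1: 2·(3+4) − 1 = 13 → (13,3,4)

13,3,4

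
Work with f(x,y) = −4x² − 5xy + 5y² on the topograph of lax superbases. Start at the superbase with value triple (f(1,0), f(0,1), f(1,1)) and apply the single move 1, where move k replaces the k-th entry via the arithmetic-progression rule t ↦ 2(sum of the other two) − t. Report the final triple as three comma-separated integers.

start (-4,5,-4) = (f(1,0),f(0,1),f(1,1))
replace slot 1: 2·(5+(-4)) − (-4) = 6 → (6,5,-4)

6,5,-4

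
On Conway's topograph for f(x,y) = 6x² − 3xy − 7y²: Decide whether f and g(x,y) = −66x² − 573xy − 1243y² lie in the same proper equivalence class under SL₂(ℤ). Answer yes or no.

D₁ = 177, D₂ = 177
river cycle of f (length 12): (-7, 3, 6), (6, 9, -4), (-4, 7, 8), (8, 9, -3), (-3, 9, 8), (8, 7, -4), (-4, 9, 6), (6, 3, -7), (-7, 11, 2), (2, 13, -1), … (2 more)
river cycle of g (length 12): (-7, 3, 6), (6, 9, -4), (-4, 7, 8), (8, 9, -3), (-3, 9, 8), (8, 7, -4), (-4, 9, 6), (6, 3, -7), (-7, 11, 2), (2, 13, -1), … (2 more)
cycles coincide ⇒ equivalent

yes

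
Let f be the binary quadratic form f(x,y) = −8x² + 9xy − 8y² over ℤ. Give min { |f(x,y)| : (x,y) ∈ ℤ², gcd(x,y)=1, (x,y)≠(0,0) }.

translate: b→7 (≡-9 mod 16), so (8,-9,8)→(8,7,7)
flip: (8,7,7)→(7,-7,8)
translate: b→7 (≡-7 mod 14), so (7,-7,8)→(7,7,8)
reduced (well bottom): (7,7,8) with a≤c, −a<b≤a
well minimum |f| = |-7| = 7 (negative-definite)

7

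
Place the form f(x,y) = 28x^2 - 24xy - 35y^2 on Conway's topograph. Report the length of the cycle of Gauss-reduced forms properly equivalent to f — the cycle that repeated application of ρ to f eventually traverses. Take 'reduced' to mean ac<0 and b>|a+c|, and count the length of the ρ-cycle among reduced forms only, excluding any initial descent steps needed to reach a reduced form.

D = 4496, ⌊√D⌋ = 67
descent: ρ → (-35,24,28)  [lands on river]
river: ρ → (28,32,-31)
river: ρ → (-31,30,29)
river: ρ → (29,28,-32)
river: ρ → (-32,36,25)
river: ρ → (25,64,-4)
river: ρ → (-4,64,25)
river: ρ → (25,36,-32)
river: ρ → (-32,28,29)
river: ρ → (29,30,-31)
river: ρ → (-31,32,28)
river: ρ → (28,24,-35)
river: ρ → (-35,46,17)
river: ρ → (17,56,-20)
river: ρ → (-20,64,5)
river: ρ → (5,66,-7)
river: ρ → (-7,60,32)
river: ρ → (32,4,-35)
river: ρ → (-35,66,1)
river: ρ → (1,66,-35)
river: ρ → (-35,4,32)
river: ρ → (32,60,-7)
river: ρ → (-7,66,5)
river: ρ → (5,64,-20)
river: ρ → (-20,56,17)
river: ρ → (17,46,-35)
ρ-cycle length = 26 (tail of 1 descent step not counted)

26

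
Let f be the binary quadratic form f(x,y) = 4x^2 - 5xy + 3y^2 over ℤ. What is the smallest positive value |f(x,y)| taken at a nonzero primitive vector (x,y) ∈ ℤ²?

translate: b→3 (≡-5 mod 8), so (4,-5,3)→(4,3,2)
flip: (4,3,2)→(2,-3,4)
translate: b→1 (≡-3 mod 4), so (2,-3,4)→(2,1,3)
reduced (well bottom): (2,1,3) with a≤c, −a<b≤a
well minimum = a = 2

2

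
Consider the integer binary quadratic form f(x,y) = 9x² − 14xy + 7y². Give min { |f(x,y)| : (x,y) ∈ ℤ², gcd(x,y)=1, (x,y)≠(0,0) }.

translate: b→4 (≡-14 mod 18), so (9,-14,7)→(9,4,2)
flip: (9,4,2)→(2,-4,9)
translate: b→0 (≡-4 mod 4), so (2,-4,9)→(2,0,7)
reduced (well bottom): (2,0,7) with a≤c, −a<b≤a
well minimum = a = 2

2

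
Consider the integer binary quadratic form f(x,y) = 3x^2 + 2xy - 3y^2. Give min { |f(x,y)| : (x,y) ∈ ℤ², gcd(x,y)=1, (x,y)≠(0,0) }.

river: ρ → (-3,4,2)
river: ρ → (2,4,-3)
river: ρ → (-3,2,3)
river: ρ → (3,4,-2)
river: ρ → (-2,4,3)
river: ρ → (3,2,-3)
closes: descent 0, river 6
min |a| on river = 2

2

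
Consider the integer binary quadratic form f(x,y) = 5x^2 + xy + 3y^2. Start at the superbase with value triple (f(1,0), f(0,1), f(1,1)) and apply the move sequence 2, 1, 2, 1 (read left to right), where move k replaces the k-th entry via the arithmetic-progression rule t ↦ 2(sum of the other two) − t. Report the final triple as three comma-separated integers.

start (5,3,9) = (f(1,0),f(0,1),f(1,1))
replace slot 2: 2·(5+9) − 3 = 25 → (5,25,9)
replace slot 1: 2·(25+9) − 5 = 63 → (63,25,9)
replace slot 2: 2·(63+9) − 25 = 119 → (63,119,9)
replace slot 1: 2·(119+9) − 63 = 193 → (193,119,9)

193,119,9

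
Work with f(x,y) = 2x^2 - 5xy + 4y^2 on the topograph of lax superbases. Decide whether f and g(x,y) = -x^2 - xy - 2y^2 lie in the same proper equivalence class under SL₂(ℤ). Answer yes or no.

D₁ = -7, D₂ = -7
f: translate: b→-1 (≡-5 mod 4), so (2,-5,4)→(2,-1,1)
f: flip: (2,-1,1)→(1,1,2)
f: reduced (well bottom): (1,1,2) with a≤c, −a<b≤a
g is negative-definite; reduce −g:
−g: reduced (well bottom): (1,1,2) with a≤c, −a<b≤a
flip sign back: reduced form of g is (-1,-1,-2)
reduced forms (1, 1, 2) vs (-1, -1, -2) ⇒ inequivalent

no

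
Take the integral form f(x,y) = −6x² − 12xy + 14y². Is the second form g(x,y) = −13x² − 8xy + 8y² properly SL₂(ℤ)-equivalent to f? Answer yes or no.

D₁ = 480, D₂ = 480
river cycle of f (length 4): (14, 12, -6), (-6, 12, 14), (14, 16, -4), (-4, 16, 14)
river cycle of g (length 4): (8, 8, -13), (-13, 18, 3), (3, 18, -13), (-13, 8, 8)
cycles differ ⇒ inequivalent

no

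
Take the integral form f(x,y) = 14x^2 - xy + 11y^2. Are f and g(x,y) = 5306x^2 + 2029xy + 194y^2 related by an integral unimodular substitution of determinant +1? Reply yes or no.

D₁ = -615, D₂ = -615
f: flip: (14,-1,11)→(11,1,14)
f: reduced (well bottom): (11,1,14) with a≤c, −a<b≤a
g: flip: (5306,2029,194)→(194,-2029,5306)
g: translate: b→-89 (≡-2029 mod 388), so (194,-2029,5306)→(194,-89,11)
g: flip: (194,-89,11)→(11,89,194)
g: translate: b→1 (≡89 mod 22), so (11,89,194)→(11,1,14)
g: reduced (well bottom): (11,1,14) with a≤c, −a<b≤a
reduced forms (11, 1, 14) vs (11, 1, 14) ⇒ equivalent

yes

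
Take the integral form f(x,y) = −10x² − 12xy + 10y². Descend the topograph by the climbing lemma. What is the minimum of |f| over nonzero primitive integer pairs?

descent: ρ → (10,12,-10)  [lands on river]
river: ρ → (-10,8,12)
river: ρ → (12,16,-6)
river: ρ → (-6,20,6)
river: ρ → (6,16,-12)
river: ρ → (-12,8,10)
closes: descent 1, river 6
min |a| on river = 6

6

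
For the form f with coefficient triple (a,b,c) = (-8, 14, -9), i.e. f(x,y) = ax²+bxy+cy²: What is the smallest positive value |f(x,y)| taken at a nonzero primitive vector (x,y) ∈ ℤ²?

translate: b→2 (≡-14 mod 16), so (8,-14,9)→(8,2,3)
flip: (8,2,3)→(3,-2,8)
reduced (well bottom): (3,-2,8) with a≤c, −a<b≤a
well minimum |f| = |-3| = 3 (negative-definite)

3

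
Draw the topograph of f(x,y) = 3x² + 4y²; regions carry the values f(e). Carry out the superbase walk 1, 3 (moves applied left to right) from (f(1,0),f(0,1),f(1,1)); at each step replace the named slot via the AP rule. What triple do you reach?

start (3,4,7) = (f(1,0),f(0,1),f(1,1))
replace slot 1: 2·(4+7) − 3 = 19 → (19,4,7)
replace slot 3: 2·(19+4) − 7 = 39 → (19,4,39)

19,4,39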